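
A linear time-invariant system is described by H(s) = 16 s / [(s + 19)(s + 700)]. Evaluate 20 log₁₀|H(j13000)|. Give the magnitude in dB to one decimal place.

-58.2 dB

|j13000| = 1.3e+04
|j13000 + 19| = √(13000² + 19²) = 1.3e+04
|j13000 + 700| = √(13000² + 700²) = 1.302e+04
|H(j13000)| = 16 × 1.3e+04 / (1.3e+04 × 1.302e+04) = 0.001229
20 log₁₀(0.001229) = -58.21 dB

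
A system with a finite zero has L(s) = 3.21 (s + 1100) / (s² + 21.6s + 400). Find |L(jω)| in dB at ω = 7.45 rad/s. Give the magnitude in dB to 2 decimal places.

|j7.45 + 1100| = √(7.45² + 1100²) = 1100
|(j7.45)² + 21.6(j7.45) + 400| = |344.5 + j160.92| = 380.2
|L(j7.45)| = 3.21 × 1100 / 380.2 = 9.2867
20 log₁₀(9.2867) = 19.357 dB

19.36 dB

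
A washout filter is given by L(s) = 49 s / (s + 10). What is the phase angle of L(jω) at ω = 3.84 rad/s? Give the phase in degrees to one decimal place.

69.0 deg

∠(j3.84) = 90.00°
∠(j3.84 + 10) = arctan(3.84/10) = 21.01°
∠L(j3.84) = 90.00° − 21.01° = 68.99°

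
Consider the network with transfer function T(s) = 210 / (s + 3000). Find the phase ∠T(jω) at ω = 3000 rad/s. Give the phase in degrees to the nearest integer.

∠(j3000 + 3000) = arctan(3000/3000) = 45.00°
∠T(j3000) = −45.00° = -45.00°

-45°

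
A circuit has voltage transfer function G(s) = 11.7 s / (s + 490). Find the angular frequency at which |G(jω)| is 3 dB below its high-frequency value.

For a single-pole high-pass, the −3 dB point is at the pole: ω = 490 rad/sec.

490 rad/sec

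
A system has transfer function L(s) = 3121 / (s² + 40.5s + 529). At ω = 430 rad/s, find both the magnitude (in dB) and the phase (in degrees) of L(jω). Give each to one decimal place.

|(j430)² + 40.5(j430) + 529| = |-1.8437e+05 + j17415| = 1.852e+05
|L(j430)| = 3121 / 1.852e+05 = 0.016853
20 log₁₀(0.016853) = -35.47 dB
∠[(j430)² + 40.5(j430) + 529] = ∠[-1.8437e+05 + j17415] = 174.60°
∠L(j430) = −174.60° = -174.60°

|L| = -35.5 dB, ∠L = -174.6°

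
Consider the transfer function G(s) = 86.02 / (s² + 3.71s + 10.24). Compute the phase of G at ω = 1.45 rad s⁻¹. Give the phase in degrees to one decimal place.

∠[(j1.45)² + 3.71(j1.45) + 10.24] = ∠[8.1375 + j5.3795] = 33.47°
∠G(j1.45) = −33.47° = -33.47°

-33.5°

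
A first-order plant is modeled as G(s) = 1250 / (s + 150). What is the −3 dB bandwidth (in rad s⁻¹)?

For a single-pole low-pass, the −3 dB point is at the pole: ω = 150 rad s⁻¹.

150 rad s⁻¹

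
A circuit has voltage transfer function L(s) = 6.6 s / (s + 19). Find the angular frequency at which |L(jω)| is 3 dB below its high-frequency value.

19 rad/sec

For a single-pole high-pass, the −3 dB point is at the pole: ω = 19 rad/sec.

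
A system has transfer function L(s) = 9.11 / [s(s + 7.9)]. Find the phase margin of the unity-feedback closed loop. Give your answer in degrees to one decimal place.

81.8°

Gain crossover: |L(jω)| = 1 at ω ≈ 1.14 rad s⁻¹.
∠L(j1.14) = −90° − arctan(1.14/7.9) ≈ -98.22°
PM = 180° + (-98.22°) = 81.78°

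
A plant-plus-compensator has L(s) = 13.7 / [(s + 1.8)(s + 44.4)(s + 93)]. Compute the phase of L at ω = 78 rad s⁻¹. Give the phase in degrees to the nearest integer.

-189°

∠(j78 + 1.8) = arctan(78/1.8) = 88.68°
∠(j78 + 44.4) = arctan(78/44.4) = 60.35°
∠(j78 + 93) = arctan(78/93) = 39.99°
∠L(j78) = − (88.68° + 60.35° + 39.99°) = -189.02°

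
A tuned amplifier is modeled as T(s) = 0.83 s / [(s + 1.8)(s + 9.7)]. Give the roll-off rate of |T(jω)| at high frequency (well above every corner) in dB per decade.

-20 dB/decade

With 1 zero and 2 poles, the high-frequency asymptotic slope is 20 × (1 − 2) = -20 dB/decade.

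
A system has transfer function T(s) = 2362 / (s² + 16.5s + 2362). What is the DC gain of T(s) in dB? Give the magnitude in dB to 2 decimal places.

0.00 dB

T(0) = 2362 / 2362 = 1
20 log₁₀(1) = 0.000 dB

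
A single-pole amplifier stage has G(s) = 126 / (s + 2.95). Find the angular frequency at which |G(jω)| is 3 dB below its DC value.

2.95 rad/sec

For a single-pole low-pass, the −3 dB point is at the pole: ω = 2.95 rad/sec.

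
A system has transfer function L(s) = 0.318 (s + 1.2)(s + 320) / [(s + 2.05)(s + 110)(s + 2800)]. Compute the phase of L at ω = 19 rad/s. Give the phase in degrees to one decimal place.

-4.2°

∠(j19 + 1.2) = arctan(19/1.2) = 86.39°
∠(j19 + 320) = arctan(19/320) = 3.40°
∠(j19 + 2.05) = arctan(19/2.05) = 83.84°
∠(j19 + 110) = arctan(19/110) = 9.80°
∠(j19 + 2800) = arctan(19/2800) = 0.39°
∠L(j19) = 86.39° + 3.40° − (83.84° + 9.80° + 0.39°) = -4.25°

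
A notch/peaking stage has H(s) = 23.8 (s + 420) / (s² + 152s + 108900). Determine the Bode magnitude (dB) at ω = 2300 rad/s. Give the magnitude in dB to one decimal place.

|j2300 + 420| = √(2300² + 420²) = 2338
|(j2300)² + 152(j2300) + 108900| = |-5.1811e+06 + j3.496e+05| = 5.193e+06
|H(j2300)| = 23.8 × 2338 / 5.193e+06 = 0.010716
20 log₁₀(0.010716) = -39.40 dB

-39.4 dB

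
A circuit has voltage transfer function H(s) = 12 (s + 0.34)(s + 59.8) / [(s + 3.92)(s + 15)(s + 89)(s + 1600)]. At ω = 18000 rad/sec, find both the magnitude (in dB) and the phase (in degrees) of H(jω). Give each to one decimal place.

|H| = -148.7 dB, ∠H = -174.8°

|j18000 + 0.34| = √(18000² + 0.34²) = 1.8e+04
|j18000 + 59.8| = √(18000² + 59.8²) = 1.8e+04
|j18000 + 3.92| = √(18000² + 3.92²) = 1.8e+04
|j18000 + 15| = √(18000² + 15²) = 1.8e+04
|j18000 + 89| = √(18000² + 89²) = 1.8e+04
|j18000 + 1600| = √(18000² + 1600²) = 1.807e+04
|H(j18000)| = 12 × 1.8e+04 × 1.8e+04 / (1.8e+04 × 1.8e+04 × 1.8e+04 × 1.807e+04) = 3.6891e-08
20 log₁₀(3.6891e-08) = -148.66 dB
∠(j18000 + 0.34) = arctan(18000/0.34) = 90.00°
∠(j18000 + 59.8) = arctan(18000/59.8) = 89.81°
∠(j18000 + 3.92) = arctan(18000/3.92) = 89.99°
∠(j18000 + 15) = arctan(18000/15) = 89.95°
∠(j18000 + 89) = arctan(18000/89) = 89.72°
∠(j18000 + 1600) = arctan(18000/1600) = 84.92°
∠H(j18000) = 90.00° + 89.81° − (89.99° + 89.95° + 89.72° + 84.92°) = -174.77°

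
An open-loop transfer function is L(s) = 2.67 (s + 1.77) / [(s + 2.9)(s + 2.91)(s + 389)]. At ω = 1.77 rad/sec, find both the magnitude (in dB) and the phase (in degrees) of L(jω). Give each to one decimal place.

|L| = -56.6 dB, ∠L = -18.0 deg

|j1.77 + 1.77| = √(1.77² + 1.77²) = 2.503
|j1.77 + 2.9| = √(1.77² + 2.9²) = 3.397
|j1.77 + 2.91| = √(1.77² + 2.91²) = 3.406
|j1.77 + 389| = √(1.77² + 389²) = 389
|L(j1.77)| = 2.67 × 2.503 / (3.397 × 3.406 × 389) = 0.0014847
20 log₁₀(0.0014847) = -56.57 dB
∠(j1.77 + 1.77) = arctan(1.77/1.77) = 45.00°
∠(j1.77 + 2.9) = arctan(1.77/2.9) = 31.40°
∠(j1.77 + 2.91) = arctan(1.77/2.91) = 31.31°
∠(j1.77 + 389) = arctan(1.77/389) = 0.26°
∠L(j1.77) = 45.00° − (31.40° + 31.31° + 0.26°) = -17.97°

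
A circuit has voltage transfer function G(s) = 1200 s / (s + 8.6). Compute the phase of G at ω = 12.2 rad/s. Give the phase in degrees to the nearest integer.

∠(j12.2) = 90.00°
∠(j12.2 + 8.6) = arctan(12.2/8.6) = 54.82°
∠G(j12.2) = 90.00° − 54.82° = 35.18°

35°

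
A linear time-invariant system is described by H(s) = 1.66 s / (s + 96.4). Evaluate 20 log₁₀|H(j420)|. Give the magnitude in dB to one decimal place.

4.2 dB

|j420| = 420
|j420 + 96.4| = √(420² + 96.4²) = 430.9
|H(j420)| = 1.66 × 420 / 430.9 = 1.6179
20 log₁₀(1.6179) = 4.18 dB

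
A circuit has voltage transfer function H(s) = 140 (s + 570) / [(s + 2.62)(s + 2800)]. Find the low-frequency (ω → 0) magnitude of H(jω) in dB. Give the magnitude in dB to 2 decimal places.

20.73 dB

H(0) = 140 × 570 / (2.62 × 2800) = 10.878
20 log₁₀(10.878) = 20.731 dB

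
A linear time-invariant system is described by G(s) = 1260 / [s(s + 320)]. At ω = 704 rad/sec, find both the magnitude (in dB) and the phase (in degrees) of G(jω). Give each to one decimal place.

|G| = -52.7 dB, ∠G = -155.6°

|j704 + 320| = √(704² + 320²) = 773.3
|j704| = 704
|G(j704)| = 1260 / (773.3 × 704) = 0.0023144
20 log₁₀(0.0023144) = -52.71 dB
∠(j704 + 320) = arctan(704/320) = 65.56°
∠(j704) = 90.00°
∠G(j704) = − (65.56° + 90.00°) = -155.56°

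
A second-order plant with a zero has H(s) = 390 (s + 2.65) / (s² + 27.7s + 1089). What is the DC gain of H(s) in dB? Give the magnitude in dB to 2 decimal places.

H(0) = 390 × 2.65 / 1089 = 0.94904
20 log₁₀(0.94904) = -0.454 dB

-0.45 dB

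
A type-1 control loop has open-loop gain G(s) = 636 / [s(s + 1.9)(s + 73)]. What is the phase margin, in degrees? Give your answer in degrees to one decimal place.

33.4 deg

Gain crossover: |G(jω)| = 1 at ω ≈ 2.66 rad/sec.
∠G(j2.66) = −90° − arctan(2.66/1.9) − arctan(2.66/73) ≈ -146.57°
PM = 180° + (-146.57°) = 33.43°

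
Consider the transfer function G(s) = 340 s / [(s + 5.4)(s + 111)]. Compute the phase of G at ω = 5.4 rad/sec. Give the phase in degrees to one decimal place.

42.2 deg

∠(j5.4) = 90.00°
∠(j5.4 + 5.4) = arctan(5.4/5.4) = 45.00°
∠(j5.4 + 111) = arctan(5.4/111) = 2.79°
∠G(j5.4) = 90.00° − (45.00° + 2.79°) = 42.21°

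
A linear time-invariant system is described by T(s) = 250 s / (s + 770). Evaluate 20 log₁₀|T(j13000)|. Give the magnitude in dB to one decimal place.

47.9 dB

|j13000| = 1.3e+04
|j13000 + 770| = √(13000² + 770²) = 1.302e+04
|T(j13000)| = 250 × 1.3e+04 / 1.302e+04 = 249.56
20 log₁₀(249.56) = 47.94 dB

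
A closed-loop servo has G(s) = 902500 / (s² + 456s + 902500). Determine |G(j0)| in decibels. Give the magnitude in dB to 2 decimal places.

0.00 dB

G(0) = 902500 / 902500 = 1
20 log₁₀(1) = 0.000 dB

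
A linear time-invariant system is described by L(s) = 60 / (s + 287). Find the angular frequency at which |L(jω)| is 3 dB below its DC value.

For a single-pole low-pass, the −3 dB point is at the pole: ω = 287 rad/s.

287 rad/s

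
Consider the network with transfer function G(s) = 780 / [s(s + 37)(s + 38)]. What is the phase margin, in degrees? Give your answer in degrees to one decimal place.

88.3°

Gain crossover: |G(jω)| = 1 at ω ≈ 0.555 rad/s.
∠G(j0.555) = −90° − arctan(0.555/37) − arctan(0.555/38) ≈ -91.70°
PM = 180° + (-91.70°) = 88.30°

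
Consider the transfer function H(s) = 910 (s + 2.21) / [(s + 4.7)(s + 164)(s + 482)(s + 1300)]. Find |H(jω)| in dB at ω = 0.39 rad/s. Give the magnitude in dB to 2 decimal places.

|j0.39 + 2.21| = √(0.39² + 2.21²) = 2.244
|j0.39 + 4.7| = √(0.39² + 4.7²) = 4.716
|j0.39 + 164| = √(0.39² + 164²) = 164
|j0.39 + 482| = √(0.39² + 482²) = 482
|j0.39 + 1300| = √(0.39² + 1300²) = 1300
|H(j0.39)| = 910 × 2.244 / (4.716 × 164 × 482 × 1300) = 4.2138e-06
20 log₁₀(4.2138e-06) = -107.507 dB

-107.51 dB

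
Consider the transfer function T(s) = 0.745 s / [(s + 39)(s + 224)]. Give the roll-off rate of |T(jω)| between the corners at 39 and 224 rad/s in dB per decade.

In this band the factors already past their corner are: 1 differentiator zero, pole at 39; net slope = 0 dB/decade.

0 dB/decade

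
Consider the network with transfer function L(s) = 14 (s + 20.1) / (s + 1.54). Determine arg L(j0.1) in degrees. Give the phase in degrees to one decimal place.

-3.4 deg

∠(j0.1 + 20.1) = arctan(0.1/20.1) = 0.29°
∠(j0.1 + 1.54) = arctan(0.1/1.54) = 3.72°
∠L(j0.1) = 0.29° − 3.72° = -3.43°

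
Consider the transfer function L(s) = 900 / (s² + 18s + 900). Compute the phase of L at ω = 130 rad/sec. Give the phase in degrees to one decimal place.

∠[(j130)² + 18(j130) + 900] = ∠[-16000 + j2340] = 171.68°
∠L(j130) = −171.68° = -171.68°

-171.7°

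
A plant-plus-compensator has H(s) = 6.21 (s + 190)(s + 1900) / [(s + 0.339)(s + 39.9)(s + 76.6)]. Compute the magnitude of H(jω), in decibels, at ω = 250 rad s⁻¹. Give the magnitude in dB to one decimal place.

-12.9 dB

|j250 + 190| = √(250² + 190²) = 314
|j250 + 1900| = √(250² + 1900²) = 1916
|j250 + 0.339| = √(250² + 0.339²) = 250
|j250 + 39.9| = √(250² + 39.9²) = 253.2
|j250 + 76.6| = √(250² + 76.6²) = 261.5
|H(j250)| = 6.21 × 314 × 1916 / (250 × 253.2 × 261.5) = 0.22581
20 log₁₀(0.22581) = -12.93 dB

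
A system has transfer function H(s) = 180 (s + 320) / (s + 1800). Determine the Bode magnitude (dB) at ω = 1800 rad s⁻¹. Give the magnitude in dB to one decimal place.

42.2 dB

|j1800 + 320| = √(1800² + 320²) = 1828
|j1800 + 1800| = √(1800² + 1800²) = 2546
|H(j1800)| = 180 × 1828 / 2546 = 129.27
20 log₁₀(129.27) = 42.23 dB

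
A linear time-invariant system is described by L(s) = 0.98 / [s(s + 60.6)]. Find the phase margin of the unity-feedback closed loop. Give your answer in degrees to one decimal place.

90.0°

Gain crossover: |L(jω)| = 1 at ω ≈ 0.0162 rad/s.
∠L(j0.0162) = −90° − arctan(0.0162/60.6) ≈ -90.02°
PM = 180° + (-90.02°) = 89.98°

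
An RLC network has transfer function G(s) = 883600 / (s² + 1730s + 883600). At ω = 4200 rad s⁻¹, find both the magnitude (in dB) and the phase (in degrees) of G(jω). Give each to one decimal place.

|(j4200)² + 1730(j4200) + 883600| = |-1.6756e+07 + j7.266e+06| = 1.826e+07
|G(j4200)| = 883600 / 1.826e+07 = 0.048379
20 log₁₀(0.048379) = -26.31 dB
∠[(j4200)² + 1730(j4200) + 883600] = ∠[-1.6756e+07 + j7.266e+06] = 156.56°
∠G(j4200) = −156.56° = -156.56°

|G| = -26.3 dB, ∠G = -156.6 deg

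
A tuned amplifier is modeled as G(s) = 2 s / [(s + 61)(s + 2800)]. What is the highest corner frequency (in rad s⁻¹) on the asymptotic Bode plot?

Break frequencies occur at each pole and zero magnitude: 61 rad s⁻¹, 2800 rad s⁻¹.
The highest is 2800 rad s⁻¹.

2800 rad s⁻¹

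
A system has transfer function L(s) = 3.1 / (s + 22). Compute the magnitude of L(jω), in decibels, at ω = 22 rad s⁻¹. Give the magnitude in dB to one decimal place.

|j22 + 22| = √(22² + 22²) = 31.11
|L(j22)| = 3.1 / 31.11 = 0.099638
20 log₁₀(0.099638) = -20.03 dB

-20.0 dB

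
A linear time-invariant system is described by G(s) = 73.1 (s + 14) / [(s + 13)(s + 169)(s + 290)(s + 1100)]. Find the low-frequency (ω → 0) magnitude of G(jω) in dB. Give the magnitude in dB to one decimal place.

G(0) = 73.1 × 14 / (13 × 169 × 290 × 1100) = 1.4602e-06
20 log₁₀(1.4602e-06) = -116.71 dB

-116.7 dB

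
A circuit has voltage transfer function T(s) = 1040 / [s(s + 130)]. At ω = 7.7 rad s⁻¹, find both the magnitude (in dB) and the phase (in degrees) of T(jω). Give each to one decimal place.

|j7.7 + 130| = √(7.7² + 130²) = 130.2
|j7.7| = 7.7
|T(j7.7)| = 1040 / (130.2 × 7.7) = 1.0371
20 log₁₀(1.0371) = 0.32 dB
∠(j7.7 + 130) = arctan(7.7/130) = 3.39°
∠(j7.7) = 90.00°
∠T(j7.7) = − (3.39° + 90.00°) = -93.39°

|T| = 0.3 dB, ∠T = -93.4°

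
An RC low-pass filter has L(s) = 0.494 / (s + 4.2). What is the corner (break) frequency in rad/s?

4.2 rad/s

The single real pole at s = −4.2 gives a corner at ω = 4.2 rad/s.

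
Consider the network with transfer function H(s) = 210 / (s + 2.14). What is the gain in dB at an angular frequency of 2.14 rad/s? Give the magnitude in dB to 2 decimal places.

|j2.14 + 2.14| = √(2.14² + 2.14²) = 3.026
|H(j2.14)| = 210 / 3.026 = 69.389
20 log₁₀(69.389) = 36.826 dB

36.83 dB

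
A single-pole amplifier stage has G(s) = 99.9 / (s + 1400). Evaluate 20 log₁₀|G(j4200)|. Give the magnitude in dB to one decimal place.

-32.9 dB

|j4200 + 1400| = √(4200² + 1400²) = 4427
|G(j4200)| = 99.9 / 4427 = 0.022565
20 log₁₀(0.022565) = -32.93 dB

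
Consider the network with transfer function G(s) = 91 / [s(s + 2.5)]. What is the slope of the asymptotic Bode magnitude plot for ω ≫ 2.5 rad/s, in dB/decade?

With 0 zeros and 2 poles, the high-frequency asymptotic slope is 20 × (0 − 2) = -40 dB/decade.

-40 dB/decade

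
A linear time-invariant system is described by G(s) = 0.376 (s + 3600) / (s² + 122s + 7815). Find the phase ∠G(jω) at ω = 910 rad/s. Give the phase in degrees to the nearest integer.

-158 deg

∠(j910 + 3600) = arctan(910/3600) = 14.19°
∠[(j910)² + 122(j910) + 7815] = ∠[-8.2028e+05 + j1.1102e+05] = 172.29°
∠G(j910) = 14.19° − 172.29° = -158.11°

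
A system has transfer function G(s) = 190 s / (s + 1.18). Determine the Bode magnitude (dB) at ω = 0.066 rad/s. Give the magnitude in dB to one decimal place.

20.5 dB

|j0.066| = 0.066
|j0.066 + 1.18| = √(0.066² + 1.18²) = 1.182
|G(j0.066)| = 190 × 0.066 / 1.182 = 10.611
20 log₁₀(10.611) = 20.51 dB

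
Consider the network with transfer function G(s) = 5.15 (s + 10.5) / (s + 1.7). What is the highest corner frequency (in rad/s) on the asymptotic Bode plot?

10.5 rad/s

Break frequencies occur at each pole and zero magnitude: 1.7 rad/s, 10.5 rad/s.
The highest is 10.5 rad/s.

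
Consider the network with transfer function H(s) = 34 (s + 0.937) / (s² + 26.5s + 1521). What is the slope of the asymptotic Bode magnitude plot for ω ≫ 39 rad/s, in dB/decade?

-20 dB/decade

With 1 zero and 2 poles, the high-frequency asymptotic slope is 20 × (1 − 2) = -20 dB/decade.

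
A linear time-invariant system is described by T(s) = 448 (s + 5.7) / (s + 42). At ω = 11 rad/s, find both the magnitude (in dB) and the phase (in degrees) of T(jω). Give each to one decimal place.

|j11 + 5.7| = √(11² + 5.7²) = 12.39
|j11 + 42| = √(11² + 42²) = 43.42
|T(j11)| = 448 × 12.39 / 43.42 = 127.84
20 log₁₀(127.84) = 42.13 dB
∠(j11 + 5.7) = arctan(11/5.7) = 62.61°
∠(j11 + 42) = arctan(11/42) = 14.68°
∠T(j11) = 62.61° − 14.68° = 47.93°

|T| = 42.1 dB, ∠T = 47.9°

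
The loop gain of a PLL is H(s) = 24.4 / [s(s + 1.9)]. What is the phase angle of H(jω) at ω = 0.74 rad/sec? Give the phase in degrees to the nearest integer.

∠(j0.74 + 1.9) = arctan(0.74/1.9) = 21.28°
∠(j0.74) = 90.00°
∠H(j0.74) = − (21.28° + 90.00°) = -111.28°

-111 deg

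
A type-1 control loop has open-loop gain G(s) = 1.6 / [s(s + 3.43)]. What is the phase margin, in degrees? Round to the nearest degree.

82°

Gain crossover: |G(jω)| = 1 at ω ≈ 0.462 rad/sec.
∠G(j0.462) = −90° − arctan(0.462/3.43) ≈ -97.68°
PM = 180° + (-97.68°) = 82.32°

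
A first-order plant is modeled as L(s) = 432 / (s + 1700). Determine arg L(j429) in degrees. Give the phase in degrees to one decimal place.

∠(j429 + 1700) = arctan(429/1700) = 14.16°
∠L(j429) = −14.16° = -14.16°

-14.2 deg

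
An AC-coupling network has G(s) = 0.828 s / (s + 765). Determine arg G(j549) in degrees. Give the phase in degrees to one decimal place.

54.3°

∠(j549) = 90.00°
∠(j549 + 765) = arctan(549/765) = 35.67°
∠G(j549) = 90.00° − 35.67° = 54.33°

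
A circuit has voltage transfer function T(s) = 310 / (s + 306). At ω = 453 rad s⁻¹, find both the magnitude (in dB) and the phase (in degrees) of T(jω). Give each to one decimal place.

|j453 + 306| = √(453² + 306²) = 546.7
|T(j453)| = 310 / 546.7 = 0.56707
20 log₁₀(0.56707) = -4.93 dB
∠(j453 + 306) = arctan(453/306) = 55.96°
∠T(j453) = −55.96° = -55.96°

|T| = -4.9 dB, ∠T = -56.0°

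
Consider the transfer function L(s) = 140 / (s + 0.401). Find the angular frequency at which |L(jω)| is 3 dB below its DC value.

For a single-pole low-pass, the −3 dB point is at the pole: ω = 0.401 rad/s.

0.401 rad/s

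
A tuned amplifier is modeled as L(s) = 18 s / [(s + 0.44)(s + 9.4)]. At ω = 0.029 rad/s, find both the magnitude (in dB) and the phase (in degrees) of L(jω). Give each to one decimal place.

|L| = -18.0 dB, ∠L = 86.1°

|j0.029| = 0.029
|j0.029 + 0.44| = √(0.029² + 0.44²) = 0.441
|j0.029 + 9.4| = √(0.029² + 9.4²) = 9.4
|L(j0.029)| = 18 × 0.029 / (0.441 × 9.4) = 0.12594
20 log₁₀(0.12594) = -18.00 dB
∠(j0.029) = 90.00°
∠(j0.029 + 0.44) = arctan(0.029/0.44) = 3.77°
∠(j0.029 + 9.4) = arctan(0.029/9.4) = 0.18°
∠L(j0.029) = 90.00° − (3.77° + 0.18°) = 86.05°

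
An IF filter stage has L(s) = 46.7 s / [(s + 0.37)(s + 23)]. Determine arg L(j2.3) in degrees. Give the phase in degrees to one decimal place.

∠(j2.3) = 90.00°
∠(j2.3 + 0.37) = arctan(2.3/0.37) = 80.86°
∠(j2.3 + 23) = arctan(2.3/23) = 5.71°
∠L(j2.3) = 90.00° − (80.86° + 5.71°) = 3.43°

3.4°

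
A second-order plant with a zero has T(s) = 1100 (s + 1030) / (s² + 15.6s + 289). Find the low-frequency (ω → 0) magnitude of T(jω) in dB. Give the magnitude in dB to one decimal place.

71.9 dB

T(0) = 1100 × 1030 / 289 = 3920.4
20 log₁₀(3920.4) = 71.87 dB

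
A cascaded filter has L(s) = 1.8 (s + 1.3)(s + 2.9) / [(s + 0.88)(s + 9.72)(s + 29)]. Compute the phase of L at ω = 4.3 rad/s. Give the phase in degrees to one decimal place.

∠(j4.3 + 1.3) = arctan(4.3/1.3) = 73.18°
∠(j4.3 + 2.9) = arctan(4.3/2.9) = 56.00°
∠(j4.3 + 0.88) = arctan(4.3/0.88) = 78.43°
∠(j4.3 + 9.72) = arctan(4.3/9.72) = 23.86°
∠(j4.3 + 29) = arctan(4.3/29) = 8.43°
∠L(j4.3) = 73.18° + 56.00° − (78.43° + 23.86° + 8.43°) = 18.45°

18.4 deg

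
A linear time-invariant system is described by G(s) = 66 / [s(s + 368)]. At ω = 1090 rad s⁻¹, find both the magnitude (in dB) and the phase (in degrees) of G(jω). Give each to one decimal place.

|G| = -85.6 dB, ∠G = -161.3°

|j1090 + 368| = √(1090² + 368²) = 1150
|j1090| = 1090
|G(j1090)| = 66 / (1150 × 1090) = 5.2632e-05
20 log₁₀(5.2632e-05) = -85.57 dB
∠(j1090 + 368) = arctan(1090/368) = 71.34°
∠(j1090) = 90.00°
∠G(j1090) = − (71.34° + 90.00°) = -161.34°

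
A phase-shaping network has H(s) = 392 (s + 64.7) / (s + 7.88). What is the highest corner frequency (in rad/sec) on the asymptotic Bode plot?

64.7 rad/sec

Break frequencies occur at each pole and zero magnitude: 7.88 rad/sec, 64.7 rad/sec.
The highest is 64.7 rad/sec.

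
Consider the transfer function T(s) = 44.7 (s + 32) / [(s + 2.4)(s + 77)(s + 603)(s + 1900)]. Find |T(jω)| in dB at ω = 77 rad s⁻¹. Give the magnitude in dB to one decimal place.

-128.3 dB

|j77 + 32| = √(77² + 32²) = 83.38
|j77 + 2.4| = √(77² + 2.4²) = 77.04
|j77 + 77| = √(77² + 77²) = 108.9
|j77 + 603| = √(77² + 603²) = 607.9
|j77 + 1900| = √(77² + 1900²) = 1902
|T(j77)| = 44.7 × 83.38 / (77.04 × 108.9 × 607.9 × 1902) = 3.8437e-07
20 log₁₀(3.8437e-07) = -128.31 dB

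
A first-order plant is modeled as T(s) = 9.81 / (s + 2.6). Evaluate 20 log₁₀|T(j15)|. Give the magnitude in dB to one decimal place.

|j15 + 2.6| = √(15² + 2.6²) = 15.22
|T(j15)| = 9.81 / 15.22 = 0.64439
20 log₁₀(0.64439) = -3.82 dB

-3.8 dB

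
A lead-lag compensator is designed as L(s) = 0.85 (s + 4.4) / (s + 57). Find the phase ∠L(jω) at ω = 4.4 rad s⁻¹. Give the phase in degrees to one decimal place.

40.6 deg

∠(j4.4 + 4.4) = arctan(4.4/4.4) = 45.00°
∠(j4.4 + 57) = arctan(4.4/57) = 4.41°
∠L(j4.4) = 45.00° − 4.41° = 40.59°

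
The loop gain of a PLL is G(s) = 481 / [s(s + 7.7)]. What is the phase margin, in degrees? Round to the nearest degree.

Gain crossover: |G(jω)| = 1 at ω ≈ 21.3 rad s⁻¹.
∠G(j21.3) = −90° − arctan(21.3/7.7) ≈ -160.10°
PM = 180° + (-160.10°) = 19.90°

20°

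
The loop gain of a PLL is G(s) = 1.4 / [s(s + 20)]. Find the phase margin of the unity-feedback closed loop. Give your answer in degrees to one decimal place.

89.8°

Gain crossover: |G(jω)| = 1 at ω ≈ 0.07 rad/s.
∠G(j0.07) = −90° − arctan(0.07/20) ≈ -90.20°
PM = 180° + (-90.20°) = 89.80°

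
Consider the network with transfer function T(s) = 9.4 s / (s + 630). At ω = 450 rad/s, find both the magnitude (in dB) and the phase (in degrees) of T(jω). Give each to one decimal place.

|j450| = 450
|j450 + 630| = √(450² + 630²) = 774.2
|T(j450)| = 9.4 × 450 / 774.2 = 5.4636
20 log₁₀(5.4636) = 14.75 dB
∠(j450) = 90.00°
∠(j450 + 630) = arctan(450/630) = 35.54°
∠T(j450) = 90.00° − 35.54° = 54.46°

|T| = 14.7 dB, ∠T = 54.5 deg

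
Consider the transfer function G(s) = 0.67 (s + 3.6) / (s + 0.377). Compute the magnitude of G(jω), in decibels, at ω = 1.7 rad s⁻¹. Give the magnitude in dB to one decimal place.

|j1.7 + 3.6| = √(1.7² + 3.6²) = 3.981
|j1.7 + 0.377| = √(1.7² + 0.377²) = 1.741
|G(j1.7)| = 0.67 × 3.981 / 1.741 = 1.5318
20 log₁₀(1.5318) = 3.70 dB

3.7 dB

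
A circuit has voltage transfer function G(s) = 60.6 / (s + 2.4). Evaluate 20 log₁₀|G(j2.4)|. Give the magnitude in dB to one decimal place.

|j2.4 + 2.4| = √(2.4² + 2.4²) = 3.394
|G(j2.4)| = 60.6 / 3.394 = 17.854
20 log₁₀(17.854) = 25.03 dB

25.0 dB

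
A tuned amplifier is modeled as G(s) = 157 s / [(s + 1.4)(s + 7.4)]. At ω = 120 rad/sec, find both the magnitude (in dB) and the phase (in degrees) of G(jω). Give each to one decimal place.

|j120| = 120
|j120 + 1.4| = √(120² + 1.4²) = 120
|j120 + 7.4| = √(120² + 7.4²) = 120.2
|G(j120)| = 157 × 120 / (120 × 120.2) = 1.3058
20 log₁₀(1.3058) = 2.32 dB
∠(j120) = 90.00°
∠(j120 + 1.4) = arctan(120/1.4) = 89.33°
∠(j120 + 7.4) = arctan(120/7.4) = 86.47°
∠G(j120) = 90.00° − (89.33° + 86.47°) = -85.80°

|G| = 2.3 dB, ∠G = -85.8°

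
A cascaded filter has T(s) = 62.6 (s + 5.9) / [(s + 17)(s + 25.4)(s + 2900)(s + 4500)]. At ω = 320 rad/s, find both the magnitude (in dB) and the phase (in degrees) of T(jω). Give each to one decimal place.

|j320 + 5.9| = √(320² + 5.9²) = 320.1
|j320 + 17| = √(320² + 17²) = 320.5
|j320 + 25.4| = √(320² + 25.4²) = 321
|j320 + 2900| = √(320² + 2900²) = 2918
|j320 + 4500| = √(320² + 4500²) = 4511
|T(j320)| = 62.6 × 320.1 / (320.5 × 321 × 2918 × 4511) = 1.4798e-08
20 log₁₀(1.4798e-08) = -156.60 dB
∠(j320 + 5.9) = arctan(320/5.9) = 88.94°
∠(j320 + 17) = arctan(320/17) = 86.96°
∠(j320 + 25.4) = arctan(320/25.4) = 85.46°
∠(j320 + 2900) = arctan(320/2900) = 6.30°
∠(j320 + 4500) = arctan(320/4500) = 4.07°
∠T(j320) = 88.94° − (86.96° + 85.46° + 6.30° + 4.07°) = -93.84°

|T| = -156.6 dB, ∠T = -93.8 deg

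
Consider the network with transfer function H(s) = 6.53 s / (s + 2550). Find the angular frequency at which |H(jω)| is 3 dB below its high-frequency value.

For a single-pole high-pass, the −3 dB point is at the pole: ω = 2550 rad/s.

2550 rad/s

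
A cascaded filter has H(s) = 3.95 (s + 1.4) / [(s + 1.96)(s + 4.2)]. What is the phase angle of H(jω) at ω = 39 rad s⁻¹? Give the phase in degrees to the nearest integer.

∠(j39 + 1.4) = arctan(39/1.4) = 87.94°
∠(j39 + 1.96) = arctan(39/1.96) = 87.12°
∠(j39 + 4.2) = arctan(39/4.2) = 83.85°
∠H(j39) = 87.94° − (87.12° + 83.85°) = -83.03°

-83 deg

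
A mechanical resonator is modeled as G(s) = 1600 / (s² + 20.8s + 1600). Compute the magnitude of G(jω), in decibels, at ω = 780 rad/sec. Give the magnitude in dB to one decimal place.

-51.6 dB

|(j780)² + 20.8(j780) + 1600| = |-6.068e+05 + j16224| = 6.07e+05
|G(j780)| = 1600 / 6.07e+05 = 0.0026358
20 log₁₀(0.0026358) = -51.58 dB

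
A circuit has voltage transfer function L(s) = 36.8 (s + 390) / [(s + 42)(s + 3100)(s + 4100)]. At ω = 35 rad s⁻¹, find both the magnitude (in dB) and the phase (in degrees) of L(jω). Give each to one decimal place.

|j35 + 390| = √(35² + 390²) = 391.6
|j35 + 42| = √(35² + 42²) = 54.67
|j35 + 3100| = √(35² + 3100²) = 3100
|j35 + 4100| = √(35² + 4100²) = 4100
|L(j35)| = 36.8 × 391.6 / (54.67 × 3100 × 4100) = 2.0735e-05
20 log₁₀(2.0735e-05) = -93.67 dB
∠(j35 + 390) = arctan(35/390) = 5.13°
∠(j35 + 42) = arctan(35/42) = 39.81°
∠(j35 + 3100) = arctan(35/3100) = 0.65°
∠(j35 + 4100) = arctan(35/4100) = 0.49°
∠L(j35) = 5.13° − (39.81° + 0.65° + 0.49°) = -35.81°

|L| = -93.7 dB, ∠L = -35.8 deg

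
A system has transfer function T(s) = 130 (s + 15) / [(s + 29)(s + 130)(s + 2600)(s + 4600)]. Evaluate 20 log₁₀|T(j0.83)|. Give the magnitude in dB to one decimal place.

|j0.83 + 15| = √(0.83² + 15²) = 15.02
|j0.83 + 29| = √(0.83² + 29²) = 29.01
|j0.83 + 130| = √(0.83² + 130²) = 130
|j0.83 + 2600| = √(0.83² + 2600²) = 2600
|j0.83 + 4600| = √(0.83² + 4600²) = 4600
|T(j0.83)| = 130 × 15.02 / (29.01 × 130 × 2600 × 4600) = 4.3295e-08
20 log₁₀(4.3295e-08) = -147.27 dB

-147.3 dB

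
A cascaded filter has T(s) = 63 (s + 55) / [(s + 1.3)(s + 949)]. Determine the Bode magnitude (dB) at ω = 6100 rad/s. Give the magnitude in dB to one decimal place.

|j6100 + 55| = √(6100² + 55²) = 6100
|j6100 + 1.3| = √(6100² + 1.3²) = 6100
|j6100 + 949| = √(6100² + 949²) = 6173
|T(j6100)| = 63 × 6100 / (6100 × 6173) = 0.010206
20 log₁₀(0.010206) = -39.82 dB

-39.8 dB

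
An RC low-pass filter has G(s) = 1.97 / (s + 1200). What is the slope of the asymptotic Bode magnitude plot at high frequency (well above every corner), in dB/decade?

-20 dB/decade

With 0 zeros and 1 pole, the high-frequency asymptotic slope is 20 × (0 − 1) = -20 dB/decade.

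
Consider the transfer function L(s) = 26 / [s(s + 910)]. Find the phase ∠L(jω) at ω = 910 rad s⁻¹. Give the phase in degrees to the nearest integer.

∠(j910 + 910) = arctan(910/910) = 45.00°
∠(j910) = 90.00°
∠L(j910) = − (45.00° + 90.00°) = -135.00°

-135°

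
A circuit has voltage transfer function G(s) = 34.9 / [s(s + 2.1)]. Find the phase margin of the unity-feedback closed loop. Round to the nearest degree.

Gain crossover: |G(jω)| = 1 at ω ≈ 5.72 rad/s.
∠G(j5.72) = −90° − arctan(5.72/2.1) ≈ -159.85°
PM = 180° + (-159.85°) = 20.15°

20°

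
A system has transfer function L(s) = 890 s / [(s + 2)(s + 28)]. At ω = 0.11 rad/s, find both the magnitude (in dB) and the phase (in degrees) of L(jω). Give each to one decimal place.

|j0.11| = 0.11
|j0.11 + 2| = √(0.11² + 2²) = 2.003
|j0.11 + 28| = √(0.11² + 28²) = 28
|L(j0.11)| = 890 × 0.11 / (2.003 × 28) = 1.7456
20 log₁₀(1.7456) = 4.84 dB
∠(j0.11) = 90.00°
∠(j0.11 + 2) = arctan(0.11/2) = 3.15°
∠(j0.11 + 28) = arctan(0.11/28) = 0.23°
∠L(j0.11) = 90.00° − (3.15° + 0.23°) = 86.63°

|L| = 4.8 dB, ∠L = 86.6°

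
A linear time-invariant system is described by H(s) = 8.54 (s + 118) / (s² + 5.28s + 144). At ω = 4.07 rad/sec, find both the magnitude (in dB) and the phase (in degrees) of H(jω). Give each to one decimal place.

|H| = 17.8 dB, ∠H = -7.6 deg

|j4.07 + 118| = √(4.07² + 118²) = 118.1
|(j4.07)² + 5.28(j4.07) + 144| = |127.44 + j21.49| = 129.2
|H(j4.07)| = 8.54 × 118.1 / 129.2 = 7.8023
20 log₁₀(7.8023) = 17.84 dB
∠(j4.07 + 118) = arctan(4.07/118) = 1.98°
∠[(j4.07)² + 5.28(j4.07) + 144] = ∠[127.44 + j21.49] = 9.57°
∠H(j4.07) = 1.98° − 9.57° = -7.60°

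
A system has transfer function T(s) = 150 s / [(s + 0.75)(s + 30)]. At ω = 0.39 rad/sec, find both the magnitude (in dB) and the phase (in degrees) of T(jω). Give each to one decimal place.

|T| = 7.3 dB, ∠T = 61.8°

|j0.39| = 0.39
|j0.39 + 0.75| = √(0.39² + 0.75²) = 0.8453
|j0.39 + 30| = √(0.39² + 30²) = 30
|T(j0.39)| = 150 × 0.39 / (0.8453 × 30) = 2.3066
20 log₁₀(2.3066) = 7.26 dB
∠(j0.39) = 90.00°
∠(j0.39 + 0.75) = arctan(0.39/0.75) = 27.47°
∠(j0.39 + 30) = arctan(0.39/30) = 0.74°
∠T(j0.39) = 90.00° − (27.47° + 0.74°) = 61.78°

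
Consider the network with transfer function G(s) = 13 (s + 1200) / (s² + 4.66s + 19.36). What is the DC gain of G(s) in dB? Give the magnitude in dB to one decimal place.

58.1 dB

G(0) = 13 × 1200 / 19.36 = 805.79
20 log₁₀(805.79) = 58.12 dB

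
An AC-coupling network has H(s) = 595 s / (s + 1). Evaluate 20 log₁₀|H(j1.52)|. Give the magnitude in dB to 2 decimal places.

53.93 dB

|j1.52| = 1.52
|j1.52 + 1| = √(1.52² + 1²) = 1.819
|H(j1.52)| = 595 × 1.52 / 1.819 = 497.07
20 log₁₀(497.07) = 53.928 dB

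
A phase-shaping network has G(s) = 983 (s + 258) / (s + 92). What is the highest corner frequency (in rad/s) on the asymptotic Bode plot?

Break frequencies occur at each pole and zero magnitude: 92 rad/s, 258 rad/s.
The highest is 258 rad/s.

258 rad/s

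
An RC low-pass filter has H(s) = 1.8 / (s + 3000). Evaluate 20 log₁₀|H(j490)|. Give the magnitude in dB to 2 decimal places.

|j490 + 3000| = √(490² + 3000²) = 3040
|H(j490)| = 1.8 / 3040 = 0.00059215
20 log₁₀(0.00059215) = -64.551 dB

-64.55 dB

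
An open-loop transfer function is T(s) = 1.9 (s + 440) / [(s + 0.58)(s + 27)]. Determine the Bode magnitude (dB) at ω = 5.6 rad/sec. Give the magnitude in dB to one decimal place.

14.6 dB

|j5.6 + 440| = √(5.6² + 440²) = 440
|j5.6 + 0.58| = √(5.6² + 0.58²) = 5.63
|j5.6 + 27| = √(5.6² + 27²) = 27.57
|T(j5.6)| = 1.9 × 440 / (5.63 × 27.57) = 5.3855
20 log₁₀(5.3855) = 14.62 dB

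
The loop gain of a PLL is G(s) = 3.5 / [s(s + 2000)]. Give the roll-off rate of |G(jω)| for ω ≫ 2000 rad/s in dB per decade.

-40 dB/decade

With 0 zeros and 2 poles, the high-frequency asymptotic slope is 20 × (0 − 2) = -40 dB/decade.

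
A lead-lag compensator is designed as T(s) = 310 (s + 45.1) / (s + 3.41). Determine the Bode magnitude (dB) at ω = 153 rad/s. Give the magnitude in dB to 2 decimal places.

|j153 + 45.1| = √(153² + 45.1²) = 159.5
|j153 + 3.41| = √(153² + 3.41²) = 153
|T(j153)| = 310 × 159.5 / 153 = 323.11
20 log₁₀(323.11) = 50.187 dB

50.19 dB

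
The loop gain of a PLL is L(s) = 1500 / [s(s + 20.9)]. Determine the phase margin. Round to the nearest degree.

Gain crossover: |L(jω)| = 1 at ω ≈ 36 rad s⁻¹.
∠L(j36) = −90° − arctan(36/20.9) ≈ -149.88°
PM = 180° + (-149.88°) = 30.12°

30 deg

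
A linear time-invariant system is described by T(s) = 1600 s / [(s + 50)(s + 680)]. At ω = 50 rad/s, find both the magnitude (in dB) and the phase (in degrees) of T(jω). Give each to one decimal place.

|T| = 4.4 dB, ∠T = 40.8°

|j50| = 50
|j50 + 50| = √(50² + 50²) = 70.71
|j50 + 680| = √(50² + 680²) = 681.8
|T(j50)| = 1600 × 50 / (70.71 × 681.8) = 1.6593
20 log₁₀(1.6593) = 4.40 dB
∠(j50) = 90.00°
∠(j50 + 50) = arctan(50/50) = 45.00°
∠(j50 + 680) = arctan(50/680) = 4.21°
∠T(j50) = 90.00° − (45.00° + 4.21°) = 40.79°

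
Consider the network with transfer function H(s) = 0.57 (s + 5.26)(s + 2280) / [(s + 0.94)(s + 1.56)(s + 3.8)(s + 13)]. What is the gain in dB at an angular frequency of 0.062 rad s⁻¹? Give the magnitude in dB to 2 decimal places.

|j0.062 + 5.26| = √(0.062² + 5.26²) = 5.26
|j0.062 + 2280| = √(0.062² + 2280²) = 2280
|j0.062 + 0.94| = √(0.062² + 0.94²) = 0.942
|j0.062 + 1.56| = √(0.062² + 1.56²) = 1.561
|j0.062 + 3.8| = √(0.062² + 3.8²) = 3.801
|j0.062 + 13| = √(0.062² + 13²) = 13
|H(j0.062)| = 0.57 × 5.26 × 2280 / (0.942 × 1.561 × 3.801 × 13) = 94.08
20 log₁₀(94.08) = 39.470 dB

39.47 dB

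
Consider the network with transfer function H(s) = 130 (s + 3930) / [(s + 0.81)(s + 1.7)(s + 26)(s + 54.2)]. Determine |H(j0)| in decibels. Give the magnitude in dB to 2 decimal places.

H(0) = 130 × 3930 / (0.81 × 1.7 × 26 × 54.2) = 263.29
20 log₁₀(263.29) = 48.409 dB

48.41 dB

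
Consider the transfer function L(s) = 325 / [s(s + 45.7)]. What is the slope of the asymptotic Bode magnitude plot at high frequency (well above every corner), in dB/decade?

With 0 zeros and 2 poles, the high-frequency asymptotic slope is 20 × (0 − 2) = -40 dB/decade.

-40 dB/decade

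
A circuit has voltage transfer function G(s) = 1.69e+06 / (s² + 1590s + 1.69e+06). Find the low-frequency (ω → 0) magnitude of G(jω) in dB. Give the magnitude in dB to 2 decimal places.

G(0) = 1.69e+06 / 1.69e+06 = 1
20 log₁₀(1) = 0.000 dB

0.00 dB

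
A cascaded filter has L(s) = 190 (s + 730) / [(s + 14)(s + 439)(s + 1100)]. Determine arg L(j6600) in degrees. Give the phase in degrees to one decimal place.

∠(j6600 + 730) = arctan(6600/730) = 83.69°
∠(j6600 + 14) = arctan(6600/14) = 89.88°
∠(j6600 + 439) = arctan(6600/439) = 86.19°
∠(j6600 + 1100) = arctan(6600/1100) = 80.54°
∠L(j6600) = 83.69° − (89.88° + 86.19° + 80.54°) = -172.92°

-172.9°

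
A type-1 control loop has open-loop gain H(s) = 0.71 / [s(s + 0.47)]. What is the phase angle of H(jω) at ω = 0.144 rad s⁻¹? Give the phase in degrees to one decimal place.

-107.0 deg

∠(j0.144 + 0.47) = arctan(0.144/0.47) = 17.03°
∠(j0.144) = 90.00°
∠H(j0.144) = − (17.03° + 90.00°) = -107.03°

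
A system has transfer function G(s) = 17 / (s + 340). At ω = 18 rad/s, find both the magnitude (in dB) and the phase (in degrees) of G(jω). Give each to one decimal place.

|j18 + 340| = √(18² + 340²) = 340.5
|G(j18)| = 17 / 340.5 = 0.04993
20 log₁₀(0.04993) = -26.03 dB
∠(j18 + 340) = arctan(18/340) = 3.03°
∠G(j18) = −3.03° = -3.03°

|G| = -26.0 dB, ∠G = -3.0 deg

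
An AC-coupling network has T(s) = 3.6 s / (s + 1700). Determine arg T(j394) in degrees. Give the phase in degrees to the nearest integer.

77°

∠(j394) = 90.00°
∠(j394 + 1700) = arctan(394/1700) = 13.05°
∠T(j394) = 90.00° − 13.05° = 76.95°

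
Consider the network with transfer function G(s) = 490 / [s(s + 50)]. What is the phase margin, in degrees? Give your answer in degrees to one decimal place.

79.1 deg

Gain crossover: |G(jω)| = 1 at ω ≈ 9.62 rad/s.
∠G(j9.62) = −90° − arctan(9.62/50) ≈ -100.89°
PM = 180° + (-100.89°) = 79.11°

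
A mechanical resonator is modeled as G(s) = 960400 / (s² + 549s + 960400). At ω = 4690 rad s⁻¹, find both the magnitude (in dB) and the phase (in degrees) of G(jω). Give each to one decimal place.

|(j4690)² + 549(j4690) + 960400| = |-2.1036e+07 + j2.5748e+06| = 2.119e+07
|G(j4690)| = 960400 / 2.119e+07 = 0.045318
20 log₁₀(0.045318) = -26.87 dB
∠[(j4690)² + 549(j4690) + 960400] = ∠[-2.1036e+07 + j2.5748e+06] = 173.02°
∠G(j4690) = −173.02° = -173.02°

|G| = -26.9 dB, ∠G = -173.0°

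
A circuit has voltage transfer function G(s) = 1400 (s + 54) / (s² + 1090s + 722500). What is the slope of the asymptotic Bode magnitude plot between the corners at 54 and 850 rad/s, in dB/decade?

In this band the factors already past their corner are: zero at 54; net slope = 20 dB/decade.

20 dB/decade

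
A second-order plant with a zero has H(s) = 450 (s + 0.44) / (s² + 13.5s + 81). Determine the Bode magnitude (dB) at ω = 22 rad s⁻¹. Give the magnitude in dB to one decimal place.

25.9 dB

|j22 + 0.44| = √(22² + 0.44²) = 22
|(j22)² + 13.5(j22) + 81| = |-403 + j297| = 500.6
|H(j22)| = 450 × 22 / 500.6 = 19.78
20 log₁₀(19.78) = 25.92 dB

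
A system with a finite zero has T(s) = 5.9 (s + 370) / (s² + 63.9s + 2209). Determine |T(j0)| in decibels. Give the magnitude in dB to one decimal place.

-0.1 dB

T(0) = 5.9 × 370 / 2209 = 0.98823
20 log₁₀(0.98823) = -0.10 dB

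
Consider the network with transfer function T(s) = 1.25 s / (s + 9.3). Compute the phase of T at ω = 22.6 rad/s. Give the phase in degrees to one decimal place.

∠(j22.6) = 90.00°
∠(j22.6 + 9.3) = arctan(22.6/9.3) = 67.63°
∠T(j22.6) = 90.00° − 67.63° = 22.37°

22.4°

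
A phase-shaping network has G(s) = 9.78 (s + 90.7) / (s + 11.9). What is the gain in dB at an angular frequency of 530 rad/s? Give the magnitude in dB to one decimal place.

|j530 + 90.7| = √(530² + 90.7²) = 537.7
|j530 + 11.9| = √(530² + 11.9²) = 530.1
|G(j530)| = 9.78 × 537.7 / 530.1 = 9.9197
20 log₁₀(9.9197) = 19.93 dB

19.9 dB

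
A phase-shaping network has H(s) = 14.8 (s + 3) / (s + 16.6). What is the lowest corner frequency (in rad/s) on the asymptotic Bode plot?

3 rad/s

Break frequencies occur at each pole and zero magnitude: 3 rad/s, 16.6 rad/s.
The lowest is 3 rad/s.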